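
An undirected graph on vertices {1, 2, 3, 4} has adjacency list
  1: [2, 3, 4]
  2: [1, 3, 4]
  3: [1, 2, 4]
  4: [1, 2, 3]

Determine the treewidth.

3

A width-3 tree decomposition is:
Bags: B1 = {1, 2, 3, 4}
Tree: (single bag)
With just one bag of size 4, the width is 4 − 1 = 3, so tw(G) ≤ 3. On the other hand G contains the 4-clique {1, 2, 3, 4}. A clique must lie in a single bag of any decomposition, so no decomposition can have width below 3. The upper and lower bounds meet at 3, so that is the treewidth.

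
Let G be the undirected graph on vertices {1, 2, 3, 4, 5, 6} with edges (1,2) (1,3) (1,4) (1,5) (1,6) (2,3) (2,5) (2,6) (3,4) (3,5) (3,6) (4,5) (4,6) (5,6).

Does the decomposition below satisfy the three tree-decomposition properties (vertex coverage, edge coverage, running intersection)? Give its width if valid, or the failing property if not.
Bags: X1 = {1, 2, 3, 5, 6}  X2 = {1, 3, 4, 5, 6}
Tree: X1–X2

Yes; width 4.

Vertex coverage: the bags together contain {1, 2, 3, 4, 5, 6}, the full vertex set. Edge coverage: each edge of G has both endpoints in at least one bag. Running intersection: for every vertex, the bags containing it form a connected subtree. All three properties hold, so this is a valid tree decomposition of width max|bag| − 1 = 4, and hence tw(G) ≤ 4.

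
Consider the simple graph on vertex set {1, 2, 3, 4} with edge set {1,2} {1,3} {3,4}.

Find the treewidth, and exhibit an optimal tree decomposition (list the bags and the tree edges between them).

Treewidth 1.
One optimal decomposition is:
Bags: B1 = {3, 4}  B2 = {1, 3}  B3 = {1, 2}
Tree: B1–B2, B2–B3

Every bag has size at most 2, so the width is 2 − 1 = 1 and tw(G) ≤ 1. Since G has at least one edge (e.g. 4–3), it is not an edgeless graph, so tw(G) ≥ 1. Hence tw(G) = 1 exactly.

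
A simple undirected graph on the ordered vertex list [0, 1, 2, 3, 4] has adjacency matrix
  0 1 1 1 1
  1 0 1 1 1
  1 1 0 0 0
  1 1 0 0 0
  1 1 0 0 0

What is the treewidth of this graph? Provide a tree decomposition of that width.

Each bag holds 3 vertices, so the decomposition has width 2, which upper-bounds the treewidth. For the lower bound, the 3 vertices {0, 1, 2} are pairwise adjacent, and any tree decomposition puts a clique entirely inside one bag — forcing width ≥ 2. Combining the bounds, tw(G) = 2.

Treewidth 2.
Bags: B1 = {0, 1, 3}  B2 = {0, 1, 2}  B3 = {0, 1, 4}
Tree: B1–B2, B1–B3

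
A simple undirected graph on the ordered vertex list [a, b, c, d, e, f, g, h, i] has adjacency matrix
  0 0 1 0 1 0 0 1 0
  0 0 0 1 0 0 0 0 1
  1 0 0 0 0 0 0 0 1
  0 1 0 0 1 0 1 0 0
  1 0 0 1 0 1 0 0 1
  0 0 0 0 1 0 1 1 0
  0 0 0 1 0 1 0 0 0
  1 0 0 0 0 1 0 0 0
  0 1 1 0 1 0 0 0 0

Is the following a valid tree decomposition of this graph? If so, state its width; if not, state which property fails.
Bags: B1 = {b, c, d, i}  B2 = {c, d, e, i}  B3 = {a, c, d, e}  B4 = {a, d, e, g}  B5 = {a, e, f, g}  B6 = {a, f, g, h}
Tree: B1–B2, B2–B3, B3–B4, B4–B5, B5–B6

Yes; width 3.

Vertex coverage: the bags together contain {a, b, c, d, e, f, g, h, i}, the full vertex set. Edge coverage: each edge of G has both endpoints in at least one bag. Running intersection: for every vertex, the bags containing it form a connected subtree. All three properties hold, so this is a valid tree decomposition of width max|bag| − 1 = 3, and hence tw(G) ≤ 3.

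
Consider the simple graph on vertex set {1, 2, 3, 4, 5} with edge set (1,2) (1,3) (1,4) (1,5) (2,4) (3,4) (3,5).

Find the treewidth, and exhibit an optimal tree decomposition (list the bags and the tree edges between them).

The largest bag has 3 vertices, giving width 2; this decomposition certifies tw(G) ≤ 2. On the other hand G contains the 3-clique {1, 2, 4}. A clique must lie in a single bag of any decomposition, so no decomposition can have width below 2. The upper and lower bounds meet at 2, so that is the treewidth.

Treewidth 2.
One optimal decomposition is:
Bags: B1 = {1, 3, 4}  B2 = {1, 2, 4}  B3 = {1, 3, 5}
Tree: B1–B2, B1–B3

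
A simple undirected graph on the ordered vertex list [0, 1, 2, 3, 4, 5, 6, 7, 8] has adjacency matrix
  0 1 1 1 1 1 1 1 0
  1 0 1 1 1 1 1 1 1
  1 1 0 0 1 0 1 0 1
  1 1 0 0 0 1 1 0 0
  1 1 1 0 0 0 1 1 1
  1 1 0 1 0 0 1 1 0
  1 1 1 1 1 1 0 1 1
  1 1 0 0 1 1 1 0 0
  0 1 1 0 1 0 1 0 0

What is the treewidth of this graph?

A width-4 tree decomposition is:
Bags: B1 = {0, 1, 4, 6, 7}  B2 = {0, 1, 2, 4, 6}  B3 = {0, 1, 5, 6, 7}  B4 = {1, 2, 4, 6, 8}  B5 = {0, 1, 3, 5, 6}
Tree: B1–B2, B1–B3, B2–B4, B3–B5
Each bag holds 5 vertices, so the decomposition has width 4, which upper-bounds the treewidth. Conversely, {0, 1, 3, 5, 6} is a clique of size 5, and the vertices of any clique must share a bag in every tree decomposition; so some bag has ≥ 5 vertices and tw(G) ≥ 4. Therefore the treewidth is 4.

4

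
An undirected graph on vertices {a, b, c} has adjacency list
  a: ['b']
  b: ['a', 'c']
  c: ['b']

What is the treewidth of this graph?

1

A width-1 tree decomposition is:
Bags: B1 = {b, c}  B2 = {a, b}
Tree: B1–B2
Every bag has size at most 2, so the width is 2 − 1 = 1 and tw(G) ≤ 1. G has an edge, so its treewidth is at least 1. Hence tw(G) = 1 exactly.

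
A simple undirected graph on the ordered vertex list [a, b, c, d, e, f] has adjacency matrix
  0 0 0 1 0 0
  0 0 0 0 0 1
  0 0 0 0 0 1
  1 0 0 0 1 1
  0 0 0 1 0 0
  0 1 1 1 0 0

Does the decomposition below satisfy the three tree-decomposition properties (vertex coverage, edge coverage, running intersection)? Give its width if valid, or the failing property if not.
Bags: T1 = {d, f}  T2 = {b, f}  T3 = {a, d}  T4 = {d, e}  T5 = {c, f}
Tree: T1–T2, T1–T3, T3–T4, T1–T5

Yes; width 1.

Checking the three conditions: (i) the bags cover all of {a, b, c, d, e, f}; (ii) for each edge, some bag contains both endpoints; (iii) the bags containing any fixed vertex form a subtree. All hold, so the decomposition is valid with width 2 − 1 = 1.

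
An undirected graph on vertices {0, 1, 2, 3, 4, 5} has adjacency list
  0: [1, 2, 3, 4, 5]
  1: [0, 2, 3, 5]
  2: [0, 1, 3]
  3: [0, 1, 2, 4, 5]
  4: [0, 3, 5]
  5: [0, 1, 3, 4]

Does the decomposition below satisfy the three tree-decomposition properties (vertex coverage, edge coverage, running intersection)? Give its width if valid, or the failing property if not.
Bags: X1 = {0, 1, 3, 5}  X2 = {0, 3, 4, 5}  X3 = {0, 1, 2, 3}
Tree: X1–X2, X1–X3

Every vertex of G appears in some bag (union = {0, 1, 2, 3, 4, 5}); every edge is covered by a bag; and for each vertex v the set of bags containing v is connected in the bag tree. The decomposition is therefore valid. The largest bag has 4 vertices, so the width is 3.

Yes; width 3.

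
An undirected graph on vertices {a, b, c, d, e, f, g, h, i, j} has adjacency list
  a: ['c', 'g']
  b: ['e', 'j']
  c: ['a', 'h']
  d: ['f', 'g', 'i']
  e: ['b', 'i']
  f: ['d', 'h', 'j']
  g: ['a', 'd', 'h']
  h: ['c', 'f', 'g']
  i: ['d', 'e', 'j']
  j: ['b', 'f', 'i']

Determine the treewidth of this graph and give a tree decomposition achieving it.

Each bag holds 3 vertices, so the decomposition has width 2, which upper-bounds the treewidth. For the lower bound, G contains the cycle c–a–g–h–c, so G is not a forest; only forests have treewidth ≤ 1, hence tw(G) ≥ 2. Therefore the treewidth is 2.

Treewidth 2.
One optimal decomposition is:
Bags: B1 = {a, c, h}  B2 = {a, g, h}  B3 = {f, g, h}  B4 = {d, f, g}  B5 = {d, f, j}  B6 = {d, i, j}  B7 = {b, i, j}  B8 = {b, e, i}
Tree: B1–B2, B2–B3, B3–B4, B4–B5, B5–B6, B6–B7, B7–B8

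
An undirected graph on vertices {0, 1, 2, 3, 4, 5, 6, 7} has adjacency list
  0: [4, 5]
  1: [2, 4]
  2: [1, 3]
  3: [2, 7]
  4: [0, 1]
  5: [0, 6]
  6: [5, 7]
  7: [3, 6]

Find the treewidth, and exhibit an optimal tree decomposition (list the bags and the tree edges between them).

Treewidth 2.
Bags: B1 = {0, 1, 4}  B2 = {0, 1, 2}  B3 = {0, 2, 3}  B4 = {0, 3, 7}  B5 = {0, 6, 7}  B6 = {0, 5, 6}
Tree: B1–B2, B2–B3, B3–B4, B4–B5, B5–B6

Each bag holds 3 vertices, so the decomposition has width 2, which upper-bounds the treewidth. The edges 0–4–1–2–3–7–6–5–0 form a cycle, so G is not a tree and its treewidth is at least 2. Therefore the treewidth is 2.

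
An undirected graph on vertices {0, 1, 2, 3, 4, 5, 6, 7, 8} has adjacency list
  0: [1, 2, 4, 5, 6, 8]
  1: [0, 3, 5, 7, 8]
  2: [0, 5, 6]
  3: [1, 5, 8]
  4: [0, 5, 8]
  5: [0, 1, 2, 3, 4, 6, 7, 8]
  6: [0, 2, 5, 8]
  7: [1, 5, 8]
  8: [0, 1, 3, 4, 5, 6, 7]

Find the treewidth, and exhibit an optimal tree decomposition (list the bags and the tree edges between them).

Each bag holds 4 vertices, so the decomposition has width 3, which upper-bounds the treewidth. On the other hand G contains the 4-clique {0, 1, 5, 8}. A clique must lie in a single bag of any decomposition, so no decomposition can have width below 3. Therefore the treewidth is 3.

Treewidth 3.
One optimal decomposition is:
Bags: B1 = {1, 3, 5, 8}  B2 = {0, 1, 5, 8}  B3 = {0, 5, 6, 8}  B4 = {1, 5, 7, 8}  B5 = {0, 4, 5, 8}  B6 = {0, 2, 5, 6}
Tree: B1–B2, B2–B3, B2–B4, B2–B5, B3–B6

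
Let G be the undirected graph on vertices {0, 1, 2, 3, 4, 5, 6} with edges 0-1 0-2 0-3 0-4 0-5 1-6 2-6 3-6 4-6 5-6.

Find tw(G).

A width-2 tree decomposition is:
Bags: B1 = {0, 4, 6}  B2 = {0, 1, 6}  B3 = {0, 5, 6}  B4 = {0, 2, 6}  B5 = {0, 3, 6}
Tree: B1–B2, B2–B3, B3–B4, B4–B5
The largest bag has 3 vertices, giving width 2; this decomposition certifies tw(G) ≤ 2. For the lower bound, G contains the cycle 6–4–0–1–6, so G is not a forest; only forests have treewidth ≤ 1, hence tw(G) ≥ 2. Hence tw(G) = 2 exactly.

2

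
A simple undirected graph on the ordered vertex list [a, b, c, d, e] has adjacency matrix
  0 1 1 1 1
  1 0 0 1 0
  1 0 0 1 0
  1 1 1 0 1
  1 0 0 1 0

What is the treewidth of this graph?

A width-2 tree decomposition is:
Bags: B1 = {a, c, d}  B2 = {a, b, d}  B3 = {a, d, e}
Tree: B1–B2, B1–B3
Each bag holds 3 vertices, so the decomposition has width 2, which upper-bounds the treewidth. For the lower bound, the 3 vertices {a, d, e} are pairwise adjacent, and any tree decomposition puts a clique entirely inside one bag — forcing width ≥ 2. Combining the bounds, tw(G) = 2.

2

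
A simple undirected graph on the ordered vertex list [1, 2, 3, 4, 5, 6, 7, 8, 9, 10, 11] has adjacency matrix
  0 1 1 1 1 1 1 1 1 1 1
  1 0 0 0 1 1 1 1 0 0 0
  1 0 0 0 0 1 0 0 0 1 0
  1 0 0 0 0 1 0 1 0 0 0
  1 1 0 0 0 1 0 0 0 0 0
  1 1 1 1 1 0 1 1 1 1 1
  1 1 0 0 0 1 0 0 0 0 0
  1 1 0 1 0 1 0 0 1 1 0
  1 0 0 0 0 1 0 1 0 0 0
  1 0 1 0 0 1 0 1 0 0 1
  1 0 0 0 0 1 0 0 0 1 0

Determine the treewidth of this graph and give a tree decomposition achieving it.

Treewidth 3.
One such decomposition:
Bags: B1 = {1, 2, 6, 8}  B2 = {1, 6, 8, 10}  B3 = {1, 2, 6, 7}  B4 = {1, 3, 6, 10}  B5 = {1, 6, 8, 9}  B6 = {1, 2, 5, 6}  B7 = {1, 6, 10, 11}  B8 = {1, 4, 6, 8}
Tree: B1–B2, B1–B3, B2–B4, B1–B5, B1–B6, B2–B7, B1–B8

Each bag holds 4 vertices, so the decomposition has width 3, which upper-bounds the treewidth. On the other hand G contains the 4-clique {1, 3, 6, 10}. A clique must lie in a single bag of any decomposition, so no decomposition can have width below 3. The upper and lower bounds meet at 3, so that is the treewidth.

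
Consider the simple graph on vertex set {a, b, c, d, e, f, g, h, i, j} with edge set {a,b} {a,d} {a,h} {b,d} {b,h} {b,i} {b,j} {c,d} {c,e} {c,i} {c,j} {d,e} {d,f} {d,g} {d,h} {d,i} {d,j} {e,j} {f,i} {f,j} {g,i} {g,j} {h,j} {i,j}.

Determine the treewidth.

3

A width-3 tree decomposition is:
Bags: B1 = {d, g, i, j}  B2 = {b, d, i, j}  B3 = {c, d, i, j}  B4 = {c, d, e, j}  B5 = {b, d, h, j}  B6 = {a, b, d, h}  B7 = {d, f, i, j}
Tree: B1–B2, B2–B3, B3–B4, B2–B5, B5–B6, B1–B7
Each bag holds 4 vertices, so the decomposition has width 3, which upper-bounds the treewidth. For the lower bound, the 4 vertices {c, d, e, j} are pairwise adjacent, and any tree decomposition puts a clique entirely inside one bag — forcing width ≥ 3. The upper and lower bounds meet at 3, so that is the treewidth.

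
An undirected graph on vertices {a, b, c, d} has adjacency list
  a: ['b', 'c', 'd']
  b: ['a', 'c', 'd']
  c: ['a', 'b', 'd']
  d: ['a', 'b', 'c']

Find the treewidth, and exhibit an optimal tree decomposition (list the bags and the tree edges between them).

Treewidth 3.
One optimal decomposition is:
Bags: B1 = {a, b, c, d}
Tree: (single bag)

With just one bag of size 4, the width is 4 − 1 = 3, so tw(G) ≤ 3. On the other hand G contains the 4-clique {a, b, c, d}. A clique must lie in a single bag of any decomposition, so no decomposition can have width below 3. Hence tw(G) = 3 exactly.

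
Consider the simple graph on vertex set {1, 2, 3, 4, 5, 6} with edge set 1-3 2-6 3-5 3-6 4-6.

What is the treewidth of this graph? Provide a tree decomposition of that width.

The largest bag has 2 vertices, giving width 1; this decomposition certifies tw(G) ≤ 1. Any graph with an edge has treewidth ≥ 1, and G has the edge 3–5. Therefore the treewidth is 1.

Treewidth 1.
One such decomposition:
Bags: B1 = {3, 5}  B2 = {3, 6}  B3 = {2, 6}  B4 = {4, 6}  B5 = {1, 3}
Tree: B1–B2, B2–B3, B3–B4, B1–B5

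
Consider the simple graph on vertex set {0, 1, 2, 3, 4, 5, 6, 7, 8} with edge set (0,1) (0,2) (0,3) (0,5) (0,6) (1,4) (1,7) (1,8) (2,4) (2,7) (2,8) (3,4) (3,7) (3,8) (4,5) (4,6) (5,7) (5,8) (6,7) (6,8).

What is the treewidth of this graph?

4

A width-4 tree decomposition is:
Bags: B1 = {0, 2, 4, 7, 8}  B2 = {0, 4, 5, 7, 8}  B3 = {0, 1, 4, 7, 8}  B4 = {0, 3, 4, 7, 8}  B5 = {0, 4, 6, 7, 8}
Tree: B1–B2, B2–B3, B3–B4, B4–B5
The largest bag has 5 vertices, giving width 4; this decomposition certifies tw(G) ≤ 4. For the lower bound: the 5 vertex sets {2,7}, {4,5}, {1,8}, {0}, {3} are disjoint, each induces a connected subgraph, and every pair is joined by at least one edge of G. Contracting each set to a single vertex therefore yields K_{5} as a minor, and since treewidth is minor-monotone, tw(G) ≥ tw(K_{5}) = 4. Hence tw(G) = 4 exactly.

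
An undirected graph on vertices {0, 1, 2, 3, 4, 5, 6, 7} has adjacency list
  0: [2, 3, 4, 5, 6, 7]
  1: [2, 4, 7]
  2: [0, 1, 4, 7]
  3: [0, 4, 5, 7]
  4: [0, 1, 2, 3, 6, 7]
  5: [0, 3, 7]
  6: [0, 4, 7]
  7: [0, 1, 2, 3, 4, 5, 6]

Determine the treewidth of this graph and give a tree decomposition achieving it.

Treewidth 3.
Bags: B1 = {0, 3, 4, 7}  B2 = {0, 3, 5, 7}  B3 = {0, 4, 6, 7}  B4 = {0, 2, 4, 7}  B5 = {1, 2, 4, 7}
Tree: B1–B2, B1–B3, B1–B4, B4–B5

Each bag holds 4 vertices, so the decomposition has width 3, which upper-bounds the treewidth. Conversely, {0, 2, 4, 7} is a clique of size 4, and the vertices of any clique must share a bag in every tree decomposition; so some bag has ≥ 4 vertices and tw(G) ≥ 3. Combining the bounds, tw(G) = 3.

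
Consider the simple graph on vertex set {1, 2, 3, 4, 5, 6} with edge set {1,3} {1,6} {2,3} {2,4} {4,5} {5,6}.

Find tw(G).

A width-2 tree decomposition is:
Bags: B1 = {4, 5, 6}  B2 = {1, 4, 6}  B3 = {1, 3, 4}  B4 = {2, 3, 4}
Tree: B1–B2, B2–B3, B3–B4
The largest bag has 3 vertices, giving width 2; this decomposition certifies tw(G) ≤ 2. Since 4–5–6–1–3–2–4 is a cycle in G, G is not acyclic. Forests are exactly the graphs of treewidth ≤ 1, so tw(G) ≥ 2. Combining the bounds, tw(G) = 2.

2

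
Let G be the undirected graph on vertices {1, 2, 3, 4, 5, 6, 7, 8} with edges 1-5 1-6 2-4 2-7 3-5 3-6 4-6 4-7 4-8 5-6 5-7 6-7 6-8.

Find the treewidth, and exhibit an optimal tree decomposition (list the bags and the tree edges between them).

Treewidth 2.
One such decomposition:
Bags: B1 = {3, 5, 6}  B2 = {5, 6, 7}  B3 = {4, 6, 7}  B4 = {4, 6, 8}  B5 = {2, 4, 7}  B6 = {1, 5, 6}
Tree: B1–B2, B2–B3, B3–B4, B3–B5, B2–B6

The largest bag has 3 vertices, giving width 2; this decomposition certifies tw(G) ≤ 2. Conversely, {2, 4, 7} is a clique of size 3, and the vertices of any clique must share a bag in every tree decomposition; so some bag has ≥ 3 vertices and tw(G) ≥ 2. The upper and lower bounds meet at 2, so that is the treewidth.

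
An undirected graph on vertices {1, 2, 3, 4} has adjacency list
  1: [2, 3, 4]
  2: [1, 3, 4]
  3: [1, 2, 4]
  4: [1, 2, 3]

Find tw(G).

A width-3 tree decomposition is:
Bags: B1 = {1, 2, 3, 4}
Tree: (single bag)
With just one bag of size 4, the width is 4 − 1 = 3, so tw(G) ≤ 3. Conversely, {1, 2, 3, 4} is a clique of size 4, and the vertices of any clique must share a bag in every tree decomposition; so some bag has ≥ 4 vertices and tw(G) ≥ 3. Hence tw(G) = 3 exactly.

3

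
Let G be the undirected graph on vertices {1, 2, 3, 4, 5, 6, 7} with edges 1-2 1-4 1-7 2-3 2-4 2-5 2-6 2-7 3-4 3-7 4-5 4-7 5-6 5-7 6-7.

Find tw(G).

A width-3 tree decomposition is:
Bags: B1 = {2, 4, 5, 7}  B2 = {2, 3, 4, 7}  B3 = {1, 2, 4, 7}  B4 = {2, 5, 6, 7}
Tree: B1–B2, B1–B3, B1–B4
The largest bag has 4 vertices, giving width 3; this decomposition certifies tw(G) ≤ 3. On the other hand G contains the 4-clique {1, 2, 4, 7}. A clique must lie in a single bag of any decomposition, so no decomposition can have width below 3. The upper and lower bounds meet at 3, so that is the treewidth.

3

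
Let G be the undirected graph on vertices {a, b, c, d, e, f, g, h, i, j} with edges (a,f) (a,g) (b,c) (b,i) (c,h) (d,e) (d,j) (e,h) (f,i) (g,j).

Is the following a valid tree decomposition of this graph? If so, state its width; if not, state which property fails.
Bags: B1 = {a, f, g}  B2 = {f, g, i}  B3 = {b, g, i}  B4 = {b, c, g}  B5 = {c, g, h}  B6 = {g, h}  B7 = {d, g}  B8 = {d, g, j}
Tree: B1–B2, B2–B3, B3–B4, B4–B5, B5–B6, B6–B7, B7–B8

No — vertex e appears in no bag.

A tree decomposition must satisfy three properties: every vertex lies in some bag; for every edge, both endpoints lie together in some bag; and for every vertex, the bags containing it form a connected subtree. Here vertex e appears in no bag, so the decomposition is invalid.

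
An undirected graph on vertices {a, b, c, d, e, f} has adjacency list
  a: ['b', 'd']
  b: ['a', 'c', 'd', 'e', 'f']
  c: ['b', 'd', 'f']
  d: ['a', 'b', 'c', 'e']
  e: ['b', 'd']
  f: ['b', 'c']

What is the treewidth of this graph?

2

A width-2 tree decomposition is:
Bags: B1 = {b, c, d}  B2 = {b, c, f}  B3 = {a, b, d}  B4 = {b, d, e}
Tree: B1–B2, B1–B3, B1–B4
The largest bag has 3 vertices, giving width 2; this decomposition certifies tw(G) ≤ 2. On the other hand G contains the 3-clique {b, d, e}. A clique must lie in a single bag of any decomposition, so no decomposition can have width below 2. Combining the bounds, tw(G) = 2.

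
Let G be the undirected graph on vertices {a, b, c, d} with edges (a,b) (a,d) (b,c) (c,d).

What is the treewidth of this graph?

2

A width-2 tree decomposition is:
Bags: B1 = {a, b, d}  B2 = {b, c, d}
Tree: B1–B2
The largest bag has 3 vertices, giving width 2; this decomposition certifies tw(G) ≤ 2. Since d–a–b–c–d is a cycle in G, G is not acyclic. Forests are exactly the graphs of treewidth ≤ 1, so tw(G) ≥ 2. Hence tw(G) = 2 exactly.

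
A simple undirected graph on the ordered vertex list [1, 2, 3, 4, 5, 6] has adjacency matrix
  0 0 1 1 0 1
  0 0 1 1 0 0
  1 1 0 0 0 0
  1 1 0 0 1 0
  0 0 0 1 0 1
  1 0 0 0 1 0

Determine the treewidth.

A width-2 tree decomposition is:
Bags: B1 = {4, 5, 6}  B2 = {1, 4, 6}  B3 = {1, 2, 4}  B4 = {1, 2, 3}
Tree: B1–B2, B2–B3, B3–B4
The largest bag has 3 vertices, giving width 2; this decomposition certifies tw(G) ≤ 2. The edges 5–6–1–4–5 form a cycle, so G is not a tree and its treewidth is at least 2. Therefore the treewidth is 2.

2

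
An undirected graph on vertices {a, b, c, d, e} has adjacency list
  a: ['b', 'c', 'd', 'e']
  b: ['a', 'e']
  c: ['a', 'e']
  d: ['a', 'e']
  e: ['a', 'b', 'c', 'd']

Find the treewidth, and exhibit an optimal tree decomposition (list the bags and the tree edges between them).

The largest bag has 3 vertices, giving width 2; this decomposition certifies tw(G) ≤ 2. On the other hand G contains the 3-clique {a, d, e}. A clique must lie in a single bag of any decomposition, so no decomposition can have width below 2. The upper and lower bounds meet at 2, so that is the treewidth.

Treewidth 2.
Bags: B1 = {a, b, e}  B2 = {a, c, e}  B3 = {a, d, e}
Tree: B1–B2, B1–B3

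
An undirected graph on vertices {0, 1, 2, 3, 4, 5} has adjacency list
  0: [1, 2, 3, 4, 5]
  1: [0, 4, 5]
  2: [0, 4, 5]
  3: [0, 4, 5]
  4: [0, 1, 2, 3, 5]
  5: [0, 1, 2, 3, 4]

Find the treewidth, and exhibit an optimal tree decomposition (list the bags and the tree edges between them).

Treewidth 3.
Bags: B1 = {0, 3, 4, 5}  B2 = {0, 1, 4, 5}  B3 = {0, 2, 4, 5}
Tree: B1–B2, B1–B3

Every bag has size at most 4, so the width is 4 − 1 = 3 and tw(G) ≤ 3. For the lower bound, the 4 vertices {0, 1, 4, 5} are pairwise adjacent, and any tree decomposition puts a clique entirely inside one bag — forcing width ≥ 3. Combining the bounds, tw(G) = 3.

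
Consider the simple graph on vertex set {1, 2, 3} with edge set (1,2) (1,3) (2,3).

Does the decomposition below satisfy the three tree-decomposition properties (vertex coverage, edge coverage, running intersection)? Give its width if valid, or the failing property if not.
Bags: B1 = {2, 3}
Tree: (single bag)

No — vertex 1 appears in no bag.

A tree decomposition must satisfy three properties: every vertex lies in some bag; for every edge, both endpoints lie together in some bag; and for every vertex, the bags containing it form a connected subtree. Here vertex 1 appears in no bag, so the decomposition is invalid.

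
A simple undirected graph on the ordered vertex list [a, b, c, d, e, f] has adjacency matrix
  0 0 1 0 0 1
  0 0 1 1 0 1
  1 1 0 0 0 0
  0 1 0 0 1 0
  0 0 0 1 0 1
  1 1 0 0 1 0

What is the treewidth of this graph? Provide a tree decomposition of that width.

Every bag has size at most 3, so the width is 3 − 1 = 2 and tw(G) ≤ 2. Since e–d–b–f–e is a cycle in G, G is not acyclic. Forests are exactly the graphs of treewidth ≤ 1, so tw(G) ≥ 2. Combining the bounds, tw(G) = 2.

Treewidth 2.
One such decomposition:
Bags: B1 = {d, e, f}  B2 = {b, d, f}  B3 = {a, b, f}  B4 = {a, b, c}
Tree: B1–B2, B2–B3, B3–B4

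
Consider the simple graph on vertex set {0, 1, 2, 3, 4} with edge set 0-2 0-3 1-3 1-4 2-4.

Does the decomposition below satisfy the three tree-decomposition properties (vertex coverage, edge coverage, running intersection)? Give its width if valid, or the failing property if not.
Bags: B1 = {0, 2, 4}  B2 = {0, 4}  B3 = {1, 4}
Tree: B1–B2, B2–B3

A tree decomposition must satisfy three properties: every vertex lies in some bag; for every edge, both endpoints lie together in some bag; and for every vertex, the bags containing it form a connected subtree. Here vertex 3 appears in no bag, so the decomposition is invalid.

No — vertex 3 appears in no bag.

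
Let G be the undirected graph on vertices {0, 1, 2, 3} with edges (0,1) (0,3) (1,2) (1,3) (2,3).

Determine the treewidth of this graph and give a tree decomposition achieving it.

Treewidth 2.
One such decomposition:
Bags: B1 = {1, 2, 3}  B2 = {0, 1, 3}
Tree: B1–B2

Every bag has size at most 3, so the width is 3 − 1 = 2 and tw(G) ≤ 2. On the other hand G contains the 3-clique {0, 1, 3}. A clique must lie in a single bag of any decomposition, so no decomposition can have width below 2. Hence tw(G) = 2 exactly.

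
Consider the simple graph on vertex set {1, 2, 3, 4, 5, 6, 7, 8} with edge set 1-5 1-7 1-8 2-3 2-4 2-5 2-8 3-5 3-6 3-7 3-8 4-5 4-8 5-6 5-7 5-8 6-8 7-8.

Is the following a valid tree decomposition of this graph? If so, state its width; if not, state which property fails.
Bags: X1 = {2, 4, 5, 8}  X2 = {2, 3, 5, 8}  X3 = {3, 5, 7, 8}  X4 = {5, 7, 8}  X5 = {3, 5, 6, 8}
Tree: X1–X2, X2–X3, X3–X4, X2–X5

No — vertex 1 appears in no bag.

A tree decomposition must satisfy three properties: every vertex lies in some bag; for every edge, both endpoints lie together in some bag; and for every vertex, the bags containing it form a connected subtree. Here vertex 1 appears in no bag, so the decomposition is invalid.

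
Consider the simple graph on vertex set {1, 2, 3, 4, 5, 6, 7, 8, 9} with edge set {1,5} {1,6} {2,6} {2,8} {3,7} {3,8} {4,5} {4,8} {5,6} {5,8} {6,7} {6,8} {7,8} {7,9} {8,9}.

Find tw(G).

A width-2 tree decomposition is:
Bags: B1 = {7, 8, 9}  B2 = {6, 7, 8}  B3 = {2, 6, 8}  B4 = {5, 6, 8}  B5 = {3, 7, 8}  B6 = {4, 5, 8}  B7 = {1, 5, 6}
Tree: B1–B2, B2–B3, B2–B4, B1–B5, B4–B6, B4–B7
Every bag has size at most 3, so the width is 3 − 1 = 2 and tw(G) ≤ 2. Conversely, {7, 8, 9} is a clique of size 3, and the vertices of any clique must share a bag in every tree decomposition; so some bag has ≥ 3 vertices and tw(G) ≥ 2. Hence tw(G) = 2 exactly.

2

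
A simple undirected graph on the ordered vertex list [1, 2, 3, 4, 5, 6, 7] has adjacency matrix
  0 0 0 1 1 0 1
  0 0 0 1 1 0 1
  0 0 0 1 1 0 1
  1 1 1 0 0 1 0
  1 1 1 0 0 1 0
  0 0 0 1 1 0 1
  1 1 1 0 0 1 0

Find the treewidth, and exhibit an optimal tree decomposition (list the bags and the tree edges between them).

Treewidth 3.
One optimal decomposition is:
Bags: B1 = {3, 4, 5, 7}  B2 = {4, 5, 6, 7}  B3 = {1, 4, 5, 7}  B4 = {2, 4, 5, 7}
Tree: B1–B2, B2–B3, B3–B4

The largest bag has 4 vertices, giving width 3; this decomposition certifies tw(G) ≤ 3. For the lower bound: the 4 vertex sets {3,7}, {5,6}, {4}, {1} are disjoint, each induces a connected subgraph, and every pair is joined by at least one edge of G. Contracting each set to a single vertex therefore yields K_{4} as a minor, and since treewidth is minor-monotone, tw(G) ≥ tw(K_{4}) = 3. The upper and lower bounds meet at 3, so that is the treewidth.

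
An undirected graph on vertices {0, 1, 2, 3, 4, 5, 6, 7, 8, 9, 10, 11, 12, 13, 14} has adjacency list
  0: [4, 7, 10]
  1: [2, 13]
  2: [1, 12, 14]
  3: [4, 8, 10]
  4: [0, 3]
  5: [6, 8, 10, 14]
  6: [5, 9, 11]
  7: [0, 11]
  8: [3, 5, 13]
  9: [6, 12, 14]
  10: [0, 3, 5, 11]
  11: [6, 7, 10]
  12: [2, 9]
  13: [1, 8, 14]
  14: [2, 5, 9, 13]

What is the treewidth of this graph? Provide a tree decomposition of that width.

Every bag has size at most 4, so the width is 4 − 1 = 3 and tw(G) ≤ 3. For the lower bound: the 4 vertex sets {1,2,12}, {9}, {14}, {5,6,8,13} are disjoint, each induces a connected subgraph, and every pair is joined by at least one edge of G. Contracting each set to a single vertex therefore yields K_{4} as a minor, and since treewidth is minor-monotone, tw(G) ≥ tw(K_{4}) = 3. Combining the bounds, tw(G) = 3.

Treewidth 3.
Bags: B1 = {1, 2, 9, 12}  B2 = {1, 2, 9, 14}  B3 = {1, 9, 13, 14}  B4 = {6, 9, 13, 14}  B5 = {5, 6, 13, 14}  B6 = {5, 6, 8, 13}  B7 = {5, 6, 8, 11}  B8 = {5, 8, 10, 11}  B9 = {3, 8, 10, 11}  B10 = {3, 7, 10, 11}  B11 = {0, 3, 7, 10}  B12 = {0, 3, 4, 7}
Tree: B1–B2, B2–B3, B3–B4, B4–B5, B5–B6, B6–B7, B7–B8, B8–B9, B9–B10, B10–B11, B11–B12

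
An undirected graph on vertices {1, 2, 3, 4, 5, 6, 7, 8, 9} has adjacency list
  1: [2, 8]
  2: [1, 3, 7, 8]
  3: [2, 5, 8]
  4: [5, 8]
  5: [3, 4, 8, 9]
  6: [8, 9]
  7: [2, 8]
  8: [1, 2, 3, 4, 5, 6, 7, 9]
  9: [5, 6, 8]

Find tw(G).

2

A width-2 tree decomposition is:
Bags: B1 = {4, 5, 8}  B2 = {5, 8, 9}  B3 = {3, 5, 8}  B4 = {2, 3, 8}  B5 = {6, 8, 9}  B6 = {1, 2, 8}  B7 = {2, 7, 8}
Tree: B1–B2, B2–B3, B3–B4, B2–B5, B4–B6, B4–B7
The largest bag has 3 vertices, giving width 2; this decomposition certifies tw(G) ≤ 2. Conversely, {1, 2, 8} is a clique of size 3, and the vertices of any clique must share a bag in every tree decomposition; so some bag has ≥ 3 vertices and tw(G) ≥ 2. The upper and lower bounds meet at 2, so that is the treewidth.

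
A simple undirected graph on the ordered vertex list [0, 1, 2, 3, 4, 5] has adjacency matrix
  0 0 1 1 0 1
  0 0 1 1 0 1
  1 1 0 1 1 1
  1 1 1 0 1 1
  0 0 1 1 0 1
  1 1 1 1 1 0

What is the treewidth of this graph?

A width-3 tree decomposition is:
Bags: B1 = {0, 2, 3, 5}  B2 = {2, 3, 4, 5}  B3 = {1, 2, 3, 5}
Tree: B1–B2, B2–B3
Every bag has size at most 4, so the width is 4 − 1 = 3 and tw(G) ≤ 3. Conversely, {0, 2, 3, 5} is a clique of size 4, and the vertices of any clique must share a bag in every tree decomposition; so some bag has ≥ 4 vertices and tw(G) ≥ 3. Hence tw(G) = 3 exactly.

3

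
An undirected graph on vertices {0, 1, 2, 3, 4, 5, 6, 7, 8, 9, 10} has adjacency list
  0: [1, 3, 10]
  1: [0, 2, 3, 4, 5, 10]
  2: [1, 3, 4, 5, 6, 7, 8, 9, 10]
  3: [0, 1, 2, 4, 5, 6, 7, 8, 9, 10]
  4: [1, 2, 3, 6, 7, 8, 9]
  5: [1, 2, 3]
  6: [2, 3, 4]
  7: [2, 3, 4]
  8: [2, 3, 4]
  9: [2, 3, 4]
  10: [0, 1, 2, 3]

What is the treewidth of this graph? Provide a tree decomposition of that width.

The largest bag has 4 vertices, giving width 3; this decomposition certifies tw(G) ≤ 3. Conversely, {0, 1, 3, 10} is a clique of size 4, and the vertices of any clique must share a bag in every tree decomposition; so some bag has ≥ 4 vertices and tw(G) ≥ 3. The upper and lower bounds meet at 3, so that is the treewidth.

Treewidth 3.
One optimal decomposition is:
Bags: B1 = {1, 2, 3, 4}  B2 = {1, 2, 3, 5}  B3 = {2, 3, 4, 7}  B4 = {2, 3, 4, 6}  B5 = {2, 3, 4, 8}  B6 = {2, 3, 4, 9}  B7 = {1, 2, 3, 10}  B8 = {0, 1, 3, 10}
Tree: B1–B2, B1–B3, B1–B4, B3–B5, B1–B6, B1–B7, B7–B8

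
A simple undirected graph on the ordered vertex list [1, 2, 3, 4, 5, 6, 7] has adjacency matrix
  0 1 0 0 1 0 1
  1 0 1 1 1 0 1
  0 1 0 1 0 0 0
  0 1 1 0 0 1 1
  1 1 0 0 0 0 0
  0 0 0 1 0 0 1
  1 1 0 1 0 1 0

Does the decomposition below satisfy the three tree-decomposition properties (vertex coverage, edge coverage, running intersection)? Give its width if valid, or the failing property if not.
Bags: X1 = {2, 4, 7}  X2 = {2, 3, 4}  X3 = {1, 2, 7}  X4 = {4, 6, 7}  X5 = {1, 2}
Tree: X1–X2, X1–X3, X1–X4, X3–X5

No — vertex 5 appears in no bag.

A tree decomposition must satisfy three properties: every vertex lies in some bag; for every edge, both endpoints lie together in some bag; and for every vertex, the bags containing it form a connected subtree. Here vertex 5 appears in no bag, so the decomposition is invalid.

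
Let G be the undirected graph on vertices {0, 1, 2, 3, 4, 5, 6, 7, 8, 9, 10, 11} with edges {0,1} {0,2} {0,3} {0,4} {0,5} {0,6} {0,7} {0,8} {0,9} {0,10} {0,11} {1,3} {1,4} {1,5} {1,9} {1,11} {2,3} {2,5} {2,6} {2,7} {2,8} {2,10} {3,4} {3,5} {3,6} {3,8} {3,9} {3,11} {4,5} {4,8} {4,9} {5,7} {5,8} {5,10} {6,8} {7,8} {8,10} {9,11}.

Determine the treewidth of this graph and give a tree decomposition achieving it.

Each bag holds 5 vertices, so the decomposition has width 4, which upper-bounds the treewidth. On the other hand G contains the 5-clique {0, 2, 5, 8, 10}. A clique must lie in a single bag of any decomposition, so no decomposition can have width below 4. Combining the bounds, tw(G) = 4.

Treewidth 4.
Bags: B1 = {0, 2, 3, 5, 8}  B2 = {0, 2, 3, 6, 8}  B3 = {0, 2, 5, 8, 10}  B4 = {0, 2, 5, 7, 8}  B5 = {0, 3, 4, 5, 8}  B6 = {0, 1, 3, 4, 5}  B7 = {0, 1, 3, 4, 9}  B8 = {0, 1, 3, 9, 11}
Tree: B1–B2, B1–B3, B3–B4, B1–B5, B5–B6, B6–B7, B7–B8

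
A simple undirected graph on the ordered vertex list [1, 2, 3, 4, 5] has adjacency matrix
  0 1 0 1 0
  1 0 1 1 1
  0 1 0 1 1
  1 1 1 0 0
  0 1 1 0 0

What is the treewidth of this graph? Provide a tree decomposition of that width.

Treewidth 2.
Bags: B1 = {2, 3, 4}  B2 = {2, 3, 5}  B3 = {1, 2, 4}
Tree: B1–B2, B1–B3

Every bag has size at most 3, so the width is 3 − 1 = 2 and tw(G) ≤ 2. On the other hand G contains the 3-clique {1, 2, 4}. A clique must lie in a single bag of any decomposition, so no decomposition can have width below 2. Combining the bounds, tw(G) = 2.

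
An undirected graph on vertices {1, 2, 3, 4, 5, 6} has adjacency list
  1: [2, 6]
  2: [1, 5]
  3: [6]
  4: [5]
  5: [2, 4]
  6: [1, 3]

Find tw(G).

A width-1 tree decomposition is:
Bags: B1 = {4, 5}  B2 = {2, 5}  B3 = {1, 2}  B4 = {1, 6}  B5 = {3, 6}
Tree: B1–B2, B2–B3, B3–B4, B4–B5
Each bag holds 2 vertices, so the decomposition has width 1, which upper-bounds the treewidth. G has an edge, so its treewidth is at least 1. Hence tw(G) = 1 exactly.

1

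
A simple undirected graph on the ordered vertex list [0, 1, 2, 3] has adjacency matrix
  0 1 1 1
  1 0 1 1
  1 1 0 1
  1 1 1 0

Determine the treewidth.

A width-3 tree decomposition is:
Bags: B1 = {0, 1, 2, 3}
Tree: (single bag)
With just one bag of size 4, the width is 4 − 1 = 3, so tw(G) ≤ 3. On the other hand G contains the 4-clique {0, 1, 2, 3}. A clique must lie in a single bag of any decomposition, so no decomposition can have width below 3. Therefore the treewidth is 3.

3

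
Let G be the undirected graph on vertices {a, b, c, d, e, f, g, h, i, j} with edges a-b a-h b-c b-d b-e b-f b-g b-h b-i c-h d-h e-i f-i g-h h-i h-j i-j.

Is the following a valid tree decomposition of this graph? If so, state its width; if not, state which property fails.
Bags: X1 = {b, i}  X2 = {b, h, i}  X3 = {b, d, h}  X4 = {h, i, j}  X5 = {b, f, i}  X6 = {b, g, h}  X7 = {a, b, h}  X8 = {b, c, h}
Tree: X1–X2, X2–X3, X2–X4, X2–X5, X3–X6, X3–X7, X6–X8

A tree decomposition must satisfy three properties: every vertex lies in some bag; for every edge, both endpoints lie together in some bag; and for every vertex, the bags containing it form a connected subtree. Here vertex e appears in no bag, so the decomposition is invalid.

No — vertex e appears in no bag.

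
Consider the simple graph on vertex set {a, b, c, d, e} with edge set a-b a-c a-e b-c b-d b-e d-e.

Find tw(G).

A width-2 tree decomposition is:
Bags: B1 = {a, b, e}  B2 = {a, b, c}  B3 = {b, d, e}
Tree: B1–B2, B1–B3
Each bag holds 3 vertices, so the decomposition has width 2, which upper-bounds the treewidth. On the other hand G contains the 3-clique {b, d, e}. A clique must lie in a single bag of any decomposition, so no decomposition can have width below 2. Therefore the treewidth is 2.

2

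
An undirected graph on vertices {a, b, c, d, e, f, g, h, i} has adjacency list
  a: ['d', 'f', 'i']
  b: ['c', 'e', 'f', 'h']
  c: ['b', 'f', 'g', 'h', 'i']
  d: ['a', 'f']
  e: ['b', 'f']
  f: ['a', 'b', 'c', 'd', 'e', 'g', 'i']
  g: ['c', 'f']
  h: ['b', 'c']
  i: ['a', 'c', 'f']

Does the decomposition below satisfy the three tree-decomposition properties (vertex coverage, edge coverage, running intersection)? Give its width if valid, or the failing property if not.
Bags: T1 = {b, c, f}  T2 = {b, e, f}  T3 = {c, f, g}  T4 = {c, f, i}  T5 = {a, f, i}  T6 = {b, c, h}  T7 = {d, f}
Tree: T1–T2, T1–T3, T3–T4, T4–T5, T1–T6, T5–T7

No — edge (a,d) lies in no bag.

A tree decomposition must satisfy three properties: every vertex lies in some bag; for every edge, both endpoints lie together in some bag; and for every vertex, the bags containing it form a connected subtree. Here edge (a,d) lies in no bag, so the decomposition is invalid.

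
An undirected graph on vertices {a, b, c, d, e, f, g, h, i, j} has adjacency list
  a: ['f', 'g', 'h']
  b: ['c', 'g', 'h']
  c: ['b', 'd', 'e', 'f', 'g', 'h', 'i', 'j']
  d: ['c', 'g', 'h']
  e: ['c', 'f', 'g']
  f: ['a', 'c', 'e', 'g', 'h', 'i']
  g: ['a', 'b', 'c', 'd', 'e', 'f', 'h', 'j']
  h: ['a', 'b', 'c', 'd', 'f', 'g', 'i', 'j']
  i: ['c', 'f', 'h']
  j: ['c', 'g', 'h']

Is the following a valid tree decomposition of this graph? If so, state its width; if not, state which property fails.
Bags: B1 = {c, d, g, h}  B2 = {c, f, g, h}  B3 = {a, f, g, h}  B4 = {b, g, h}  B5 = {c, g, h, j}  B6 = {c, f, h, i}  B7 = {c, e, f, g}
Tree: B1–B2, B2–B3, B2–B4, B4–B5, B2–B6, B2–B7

No — edge (c,b) lies in no bag.

A tree decomposition must satisfy three properties: every vertex lies in some bag; for every edge, both endpoints lie together in some bag; and for every vertex, the bags containing it form a connected subtree. Here edge (c,b) lies in no bag, so the decomposition is invalid.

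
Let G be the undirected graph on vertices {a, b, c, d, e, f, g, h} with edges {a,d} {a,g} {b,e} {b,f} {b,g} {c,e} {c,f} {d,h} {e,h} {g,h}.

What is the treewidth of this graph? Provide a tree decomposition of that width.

Every bag has size at most 3, so the width is 3 − 1 = 2 and tw(G) ≤ 2. For the lower bound, G contains the cycle a–d–h–g–a, so G is not a forest; only forests have treewidth ≤ 1, hence tw(G) ≥ 2. Therefore the treewidth is 2.

Treewidth 2.
Bags: B1 = {a, d, g}  B2 = {d, g, h}  B3 = {b, g, h}  B4 = {b, e, h}  B5 = {b, e, f}  B6 = {c, e, f}
Tree: B1–B2, B2–B3, B3–B4, B4–B5, B5–B6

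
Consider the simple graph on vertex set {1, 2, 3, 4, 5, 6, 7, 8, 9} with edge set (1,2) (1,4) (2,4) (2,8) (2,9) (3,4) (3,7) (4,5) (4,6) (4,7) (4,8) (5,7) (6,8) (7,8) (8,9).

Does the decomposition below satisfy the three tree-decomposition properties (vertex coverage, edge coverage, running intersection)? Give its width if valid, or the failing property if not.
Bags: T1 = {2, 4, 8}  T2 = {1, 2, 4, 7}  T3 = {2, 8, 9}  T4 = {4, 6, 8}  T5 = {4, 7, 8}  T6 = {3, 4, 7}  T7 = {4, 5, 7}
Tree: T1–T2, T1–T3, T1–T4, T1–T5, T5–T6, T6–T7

No — bags containing vertex 7 are not connected in the tree.

A tree decomposition must satisfy three properties: every vertex lies in some bag; for every edge, both endpoints lie together in some bag; and for every vertex, the bags containing it form a connected subtree. Here bags containing vertex 7 are not connected in the tree, so the decomposition is invalid.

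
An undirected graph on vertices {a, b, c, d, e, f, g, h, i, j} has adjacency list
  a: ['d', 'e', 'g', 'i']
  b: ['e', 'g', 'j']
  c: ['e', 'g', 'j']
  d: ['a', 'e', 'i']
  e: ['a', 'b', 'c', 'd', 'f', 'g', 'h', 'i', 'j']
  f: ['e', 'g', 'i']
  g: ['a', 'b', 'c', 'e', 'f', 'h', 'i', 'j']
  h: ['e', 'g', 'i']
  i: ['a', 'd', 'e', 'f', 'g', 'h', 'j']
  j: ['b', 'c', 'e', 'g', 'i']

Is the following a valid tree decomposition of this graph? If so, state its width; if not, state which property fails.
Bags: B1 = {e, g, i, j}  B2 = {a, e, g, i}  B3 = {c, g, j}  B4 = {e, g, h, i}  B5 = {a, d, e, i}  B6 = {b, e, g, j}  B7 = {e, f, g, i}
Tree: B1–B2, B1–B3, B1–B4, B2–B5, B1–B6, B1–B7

A tree decomposition must satisfy three properties: every vertex lies in some bag; for every edge, both endpoints lie together in some bag; and for every vertex, the bags containing it form a connected subtree. Here edge (e,c) lies in no bag, so the decomposition is invalid.

No — edge (e,c) lies in no bag.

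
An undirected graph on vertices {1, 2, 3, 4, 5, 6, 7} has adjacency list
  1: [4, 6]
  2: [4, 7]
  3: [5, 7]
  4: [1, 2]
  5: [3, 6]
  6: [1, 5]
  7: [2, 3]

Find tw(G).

A width-2 tree decomposition is:
Bags: B1 = {3, 5, 7}  B2 = {5, 6, 7}  B3 = {1, 6, 7}  B4 = {1, 4, 7}  B5 = {2, 4, 7}
Tree: B1–B2, B2–B3, B3–B4, B4–B5
The largest bag has 3 vertices, giving width 2; this decomposition certifies tw(G) ≤ 2. For the lower bound, G contains the cycle 7–3–5–6–1–4–2–7, so G is not a forest; only forests have treewidth ≤ 1, hence tw(G) ≥ 2. Combining the bounds, tw(G) = 2.

2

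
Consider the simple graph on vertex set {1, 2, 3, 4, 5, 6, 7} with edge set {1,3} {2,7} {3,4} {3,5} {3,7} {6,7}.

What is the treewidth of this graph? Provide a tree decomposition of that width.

Treewidth 1.
One optimal decomposition is:
Bags: B1 = {2, 7}  B2 = {3, 7}  B3 = {3, 4}  B4 = {6, 7}  B5 = {3, 5}  B6 = {1, 3}
Tree: B1–B2, B2–B3, B1–B4, B2–B5, B2–B6

The largest bag has 2 vertices, giving width 1; this decomposition certifies tw(G) ≤ 1. Since G has at least one edge (e.g. 2–7), it is not an edgeless graph, so tw(G) ≥ 1. Therefore the treewidth is 1.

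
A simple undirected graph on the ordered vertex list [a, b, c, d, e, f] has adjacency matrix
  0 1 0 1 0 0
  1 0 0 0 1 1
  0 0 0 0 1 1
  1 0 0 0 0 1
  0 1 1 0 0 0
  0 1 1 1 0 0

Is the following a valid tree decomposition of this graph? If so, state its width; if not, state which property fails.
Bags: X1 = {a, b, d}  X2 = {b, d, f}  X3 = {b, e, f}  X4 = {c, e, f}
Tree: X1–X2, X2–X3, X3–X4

Yes; width 2.

Every vertex of G appears in some bag (union = {a, b, c, d, e, f}); every edge is covered by a bag; and for each vertex v the set of bags containing v is connected in the bag tree. The decomposition is therefore valid. The largest bag has 3 vertices, so the width is 2.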